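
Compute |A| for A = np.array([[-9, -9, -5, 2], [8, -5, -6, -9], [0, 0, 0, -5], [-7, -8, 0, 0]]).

2745

Expand along row 3 (it has 3 zeros):
  − (-5) · M_34   where M_34 = det([-9 -9 -5; 8 -5 -6; -7 -8 0]) = 549
det = (-1)·(-5)·(549) = 2745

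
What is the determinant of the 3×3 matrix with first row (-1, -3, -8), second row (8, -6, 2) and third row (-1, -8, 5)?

Expand along column 1:
  + (-1) · |-6 2; -8 5| = (-1)·(-30 − (-16)) = 14
  − 8 · |-3 -8; -8 5| = −8·(-15 − 64) = 632
  + (-1) · |-3 -8; -6 2| = (-1)·(-6 − 48) = 54
Sum: (14) + (632) + (54) = 700

The determinant is 700.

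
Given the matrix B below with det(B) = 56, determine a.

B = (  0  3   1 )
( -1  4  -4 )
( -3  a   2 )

-2

Expanding along the row containing a, det(B) is linear in a: det(B) = (-1)·a + (54).
Set (-1)·a + (54) = 56  ⇒  (-1)·a = 2  ⇒  a = -2.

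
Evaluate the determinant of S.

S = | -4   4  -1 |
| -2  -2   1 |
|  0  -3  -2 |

-50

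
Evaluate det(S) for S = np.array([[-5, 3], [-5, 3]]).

0

det(S) = (-5)·3 − 3·(-5) = -15 − (-15) = 0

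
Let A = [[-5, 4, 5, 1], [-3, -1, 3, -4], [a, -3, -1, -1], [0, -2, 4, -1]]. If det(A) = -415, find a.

-2

Expanding along the column containing a, det(A) is linear in a: det(A) = (89)·a + (-237).
Set (89)·a + (-237) = -415  ⇒  (89)·a = -178  ⇒  a = -2.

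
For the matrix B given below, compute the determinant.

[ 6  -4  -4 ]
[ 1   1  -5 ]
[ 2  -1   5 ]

Expand along row 1:
  + 6 · |1 -5; -1 5| = 6·(5 − 5) = 0
  − (-4) · |1 -5; 2 5| = −(-4)·(5 − (-10)) = 60
  + (-4) · |1 1; 2 -1| = (-4)·(-1 − 2) = 12
Sum: (0) + (60) + (12) = 72

72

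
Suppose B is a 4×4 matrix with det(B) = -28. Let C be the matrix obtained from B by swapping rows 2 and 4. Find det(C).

Swapping two rows multiplies the determinant by −1.
det(C) = (-1)·(-28) = 28

28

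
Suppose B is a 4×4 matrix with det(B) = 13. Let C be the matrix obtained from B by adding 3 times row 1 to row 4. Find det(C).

13

Adding a multiple of one row to another leaves the determinant unchanged.
det(C) = (1)·(13) = 13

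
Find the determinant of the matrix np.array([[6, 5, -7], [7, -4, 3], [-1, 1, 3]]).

-231

Expand along row 1:
  + 6 · |-4 3; 1 3| = 6·(-12 − 3) = -90
  − 5 · |7 3; -1 3| = −5·(21 − (-3)) = -120
  + (-7) · |7 -4; -1 1| = (-7)·(7 − 4) = -21
Sum: (-90) + (-120) + (-21) = -231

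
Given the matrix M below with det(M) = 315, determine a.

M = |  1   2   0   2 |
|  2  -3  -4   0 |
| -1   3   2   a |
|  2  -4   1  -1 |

a = 9

Expanding along the column containing a, det(M) is linear in a: det(M) = (39)·a + (-36).
Set (39)·a + (-36) = 315  ⇒  (39)·a = 351  ⇒  a = 9.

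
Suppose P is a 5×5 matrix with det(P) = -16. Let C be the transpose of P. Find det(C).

-16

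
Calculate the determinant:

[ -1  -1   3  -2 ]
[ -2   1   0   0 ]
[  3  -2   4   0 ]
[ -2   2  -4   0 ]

8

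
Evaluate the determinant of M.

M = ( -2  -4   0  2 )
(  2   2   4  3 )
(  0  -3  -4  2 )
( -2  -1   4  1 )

Expand along row 1 (it has 1 zero):
  + (-2) · M_11   where M_11 = det([2 4 3; -3 -4 2; -1 4 1]) = -68
  − (-4) · M_12   where M_12 = det([2 4 3; 0 -4 2; -2 4 1]) = -64
  − (2) · M_14   where M_14 = det([2 2 4; 0 -3 -4; -2 -1 4]) = -40
det = (+1)·(-2)·(-68) + (-1)·(-4)·(-64) + (-1)·(2)·(-40) = -40

|M| = -40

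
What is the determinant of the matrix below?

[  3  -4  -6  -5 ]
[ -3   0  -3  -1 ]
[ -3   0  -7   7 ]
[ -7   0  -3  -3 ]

Expand along column 2 (it has 3 zeros):
  − (-4) · M_12   where M_12 = det([-3 -3 -1; -3 -7 7; -7 -3 -3]) = 88
det = (-1)·(-4)·(88) = 352

352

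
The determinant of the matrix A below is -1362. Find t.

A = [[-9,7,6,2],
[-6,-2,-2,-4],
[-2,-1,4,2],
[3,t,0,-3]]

t = 3

Expanding along the row containing t, det(A) is linear in t: det(A) = (-44)·t + (-1230).
Set (-44)·t + (-1230) = -1362  ⇒  (-44)·t = -132  ⇒  t = 3.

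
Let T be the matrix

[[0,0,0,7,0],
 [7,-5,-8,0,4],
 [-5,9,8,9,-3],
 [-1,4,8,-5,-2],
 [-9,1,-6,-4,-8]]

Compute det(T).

Expand along row 1 (it has 4 zeros):
  − (7) · M_14   where M_14 = det([7 -5 -8 4; -5 9 8 -3; -1 4 8 -2; -9 1 -6 -8]) = -1338
det = (-1)·(7)·(-1338) = 9366

det(T) = 9366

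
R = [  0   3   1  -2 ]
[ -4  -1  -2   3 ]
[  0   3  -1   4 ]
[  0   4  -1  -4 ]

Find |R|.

|R| = 200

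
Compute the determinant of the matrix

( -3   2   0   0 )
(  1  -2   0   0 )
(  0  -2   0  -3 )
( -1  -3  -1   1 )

The determinant is -12.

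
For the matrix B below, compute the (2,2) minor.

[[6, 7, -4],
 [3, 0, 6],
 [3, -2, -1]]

Delete row 2 and column 2; the remaining 2×2 submatrix is [6 -4; 3 -1].
Its determinant is 6·(-1) − (-4)·3 = 6.

The minor is 6.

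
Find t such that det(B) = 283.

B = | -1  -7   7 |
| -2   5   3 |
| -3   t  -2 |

Expanding along the row containing t, det(B) is linear in t: det(B) = (-11)·t + (206).
Set (-11)·t + (206) = 283  ⇒  (-11)·t = 77  ⇒  t = -7.

-7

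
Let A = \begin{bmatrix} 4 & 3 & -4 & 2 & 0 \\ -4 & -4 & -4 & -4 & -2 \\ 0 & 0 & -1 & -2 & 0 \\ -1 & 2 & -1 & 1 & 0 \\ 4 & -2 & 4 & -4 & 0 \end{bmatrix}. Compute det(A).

-264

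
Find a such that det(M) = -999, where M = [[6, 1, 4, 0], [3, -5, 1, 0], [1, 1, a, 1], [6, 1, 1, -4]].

Expanding along the column containing a, det(M) is linear in a: det(M) = (132)·a + (-207).
Set (132)·a + (-207) = -999  ⇒  (132)·a = -792  ⇒  a = -6.

a = -6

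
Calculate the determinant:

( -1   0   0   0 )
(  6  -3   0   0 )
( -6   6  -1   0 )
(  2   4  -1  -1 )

The matrix is lower triangular, so the determinant is the product of the diagonal entries:
det = (-1) · (-3) · (-1) · (-1) = 3

3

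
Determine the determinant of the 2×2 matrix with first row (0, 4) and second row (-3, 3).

det = 0·3 − 4·(-3) = 0 − (-12) = 12

12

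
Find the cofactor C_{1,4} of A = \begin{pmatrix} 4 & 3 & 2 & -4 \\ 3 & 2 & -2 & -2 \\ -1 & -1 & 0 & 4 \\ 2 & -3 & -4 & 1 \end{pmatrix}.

6

Delete row 1 and column 4; the remaining 3×3 submatrix is [3 2 -2; -1 -1 0; 2 -3 -4].
Its determinant is -6.
The cofactor carries sign (−1)^(1+4) = −1, so C_{1,4} = −(-6) = 6.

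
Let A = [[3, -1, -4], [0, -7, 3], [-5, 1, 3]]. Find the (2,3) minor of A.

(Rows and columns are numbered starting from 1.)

-2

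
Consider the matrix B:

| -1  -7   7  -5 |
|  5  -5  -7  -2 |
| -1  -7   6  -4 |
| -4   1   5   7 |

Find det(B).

The determinant is -189.

Expand along row 1:
  + (-1) · M_11   where M_11 = det([-5 -7 -2; -7 6 -4; 1 5 7]) = -543
  − (-7) · M_12   where M_12 = det([5 -7 -2; -1 6 -4; -4 5 7]) = 111
  + (7) · M_13   where M_13 = det([5 -5 -2; -1 -7 -4; -4 1 7]) = -282
  − (-5) · M_14   where M_14 = det([5 -5 -7; -1 -7 6; -4 1 5]) = 93
det = (+1)·(-1)·(-543) + (-1)·(-7)·(111) + (+1)·(7)·(-282) + (-1)·(-5)·(93) = -189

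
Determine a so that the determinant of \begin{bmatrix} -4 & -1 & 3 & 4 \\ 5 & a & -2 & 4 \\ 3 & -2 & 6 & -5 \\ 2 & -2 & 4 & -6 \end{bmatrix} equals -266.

a = 0

Expanding along the row containing a, det(B) is linear in a: det(B) = (88)·a + (-266).
Set (88)·a + (-266) = -266  ⇒  (88)·a = 0  ⇒  a = 0.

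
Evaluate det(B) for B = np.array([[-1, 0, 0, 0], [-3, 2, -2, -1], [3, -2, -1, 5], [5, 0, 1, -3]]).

-10

Expand along row 1 (it has 3 zeros):
  + (-1) · M_11   where M_11 = det([2 -2 -1; -2 -1 5; 0 1 -3]) = 10
det = (+1)·(-1)·(10) = -10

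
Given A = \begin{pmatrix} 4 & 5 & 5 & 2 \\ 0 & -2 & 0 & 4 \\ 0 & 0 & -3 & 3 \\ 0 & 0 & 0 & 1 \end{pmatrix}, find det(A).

A is upper triangular, so det(A) is the product of the diagonal entries:
det = (4) · (-2) · (-3) · (1) = 24

The determinant is 24.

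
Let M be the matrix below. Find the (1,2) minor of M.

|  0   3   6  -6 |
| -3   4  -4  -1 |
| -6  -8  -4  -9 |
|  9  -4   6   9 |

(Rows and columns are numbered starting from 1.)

54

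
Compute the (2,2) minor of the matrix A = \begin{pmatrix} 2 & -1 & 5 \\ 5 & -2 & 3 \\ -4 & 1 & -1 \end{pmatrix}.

Delete row 2 and column 2; the remaining 2×2 submatrix is [2 5; -4 -1].
Its determinant is 2·(-1) − 5·(-4) = 18.

18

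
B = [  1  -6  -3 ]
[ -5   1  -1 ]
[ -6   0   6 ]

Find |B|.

The determinant is -228.

Expand along row 3:
  + (-6) · |-6 -3; 1 -1| = (-6)·(6 − (-3)) = -54
  + 6 · |1 -6; -5 1| = 6·(1 − 30) = -174
Sum: (-54) + (-174) = -228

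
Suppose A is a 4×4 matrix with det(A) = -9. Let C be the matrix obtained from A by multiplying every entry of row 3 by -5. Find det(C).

The determinant is 45.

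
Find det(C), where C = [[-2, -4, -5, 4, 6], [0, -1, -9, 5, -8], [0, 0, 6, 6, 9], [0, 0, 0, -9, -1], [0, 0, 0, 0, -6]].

C is upper triangular, so det(C) is the product of the diagonal entries:
det = (-2) · (-1) · (6) · (-9) · (-6) = 648

648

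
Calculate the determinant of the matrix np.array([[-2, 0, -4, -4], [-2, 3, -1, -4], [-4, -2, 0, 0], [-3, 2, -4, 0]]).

The determinant is -360.

Expand along row 3 (it has 2 zeros):
  + (-4) · M_31   where M_31 = det([0 -4 -4; 3 -1 -4; 2 -4 0]) = 72
  − (-2) · M_32   where M_32 = det([-2 -4 -4; -2 -1 -4; -3 -4 0]) = -36
det = (+1)·(-4)·(72) + (-1)·(-2)·(-36) = -360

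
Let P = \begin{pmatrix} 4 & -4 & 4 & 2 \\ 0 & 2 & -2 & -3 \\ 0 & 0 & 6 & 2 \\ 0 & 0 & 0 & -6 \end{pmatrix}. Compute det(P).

P is upper triangular, so det(P) is the product of the diagonal entries:
det = (4) · (2) · (6) · (-6) = -288

-288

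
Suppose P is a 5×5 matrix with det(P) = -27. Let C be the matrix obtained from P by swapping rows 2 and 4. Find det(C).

Swapping two rows multiplies the determinant by −1.
det(C) = (-1)·(-27) = 27

The determinant is 27.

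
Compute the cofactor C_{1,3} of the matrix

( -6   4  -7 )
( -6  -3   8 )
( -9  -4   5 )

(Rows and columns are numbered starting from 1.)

Delete row 1 and column 3; the remaining 2×2 submatrix is [-6 -3; -9 -4].
Its determinant is (-6)·(-4) − (-3)·(-9) = -3.
The cofactor carries sign (−1)^(1+3) = +1, so C_{1,3} = +(-3) = -3.

-3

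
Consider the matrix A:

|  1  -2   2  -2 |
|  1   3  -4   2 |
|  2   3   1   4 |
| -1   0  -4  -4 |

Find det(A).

Expand along row 4 (it has 1 zero):
  − (-1) · M_41   where M_41 = det([-2 2 -2; 3 -4 2; 3 1 4]) = -6
  − (-4) · M_43   where M_43 = det([1 -2 -2; 1 3 2; 2 3 4]) = 12
  + (-4) · M_44   where M_44 = det([1 -2 2; 1 3 -4; 2 3 1]) = 27
det = (-1)·(-1)·(-6) + (-1)·(-4)·(12) + (+1)·(-4)·(27) = -66

-66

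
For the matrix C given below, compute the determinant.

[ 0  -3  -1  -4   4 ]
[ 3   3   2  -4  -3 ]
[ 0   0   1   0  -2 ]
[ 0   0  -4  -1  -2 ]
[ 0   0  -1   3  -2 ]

306

C is block upper-triangular with a 2×2 block and a 3×3 block on the diagonal, so its determinant equals the product of the determinants of the diagonal blocks.
det of the 2×2 block = 9
det of the 3×3 block = 34
det = (9)·(34) = 306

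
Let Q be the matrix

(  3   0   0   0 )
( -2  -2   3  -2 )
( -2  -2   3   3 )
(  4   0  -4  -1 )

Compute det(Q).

The determinant is -120.

Expand along row 1 (it has 3 zeros):
  + (3) · M_11   where M_11 = det([-2 3 -2; -2 3 3; 0 -4 -1]) = -40
det = (+1)·(3)·(-40) = -120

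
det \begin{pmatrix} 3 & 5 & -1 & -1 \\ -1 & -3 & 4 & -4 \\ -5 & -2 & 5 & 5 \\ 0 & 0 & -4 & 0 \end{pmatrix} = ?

The determinant is 276.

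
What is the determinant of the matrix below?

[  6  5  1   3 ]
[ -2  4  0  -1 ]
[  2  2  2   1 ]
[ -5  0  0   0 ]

The determinant is 140.

Expand along row 4 (it has 3 zeros):
  − (-5) · M_41   where M_41 = det([5 1 3; 4 0 -1; 2 2 1]) = 28
det = (-1)·(-5)·(28) = 140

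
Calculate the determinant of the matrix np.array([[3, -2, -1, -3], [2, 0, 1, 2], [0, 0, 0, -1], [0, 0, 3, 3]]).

12

The matrix is block upper-triangular with a 2×2 block and a 2×2 block on the diagonal, so its determinant equals the product of the determinants of the diagonal blocks.
det of the 2×2 block = 4
det of the 2×2 block = 3
det = (4)·(3) = 12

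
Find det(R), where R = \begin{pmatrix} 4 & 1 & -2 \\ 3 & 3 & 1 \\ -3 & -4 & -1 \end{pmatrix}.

The determinant is 10.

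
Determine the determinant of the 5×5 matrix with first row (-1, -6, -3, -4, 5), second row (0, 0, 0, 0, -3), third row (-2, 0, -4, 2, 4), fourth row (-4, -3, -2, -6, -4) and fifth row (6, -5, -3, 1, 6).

The determinant is 1212.

Expand along row 2 (it has 4 zeros):
  − (-3) · M_25   where M_25 = det([-1 -6 -3 -4; -2 0 -4 2; -4 -3 -2 -6; 6 -5 -3 1]) = 404
det = (-1)·(-3)·(404) = 1212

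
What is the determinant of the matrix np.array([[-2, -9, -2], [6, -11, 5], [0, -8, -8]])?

-592

Expand along row 3:
  − (-8) · |-2 -2; 6 5| = −(-8)·(-10 − (-12)) = 16
  + (-8) · |-2 -9; 6 -11| = (-8)·(22 − (-54)) = -608
Sum: (16) + (-608) = -592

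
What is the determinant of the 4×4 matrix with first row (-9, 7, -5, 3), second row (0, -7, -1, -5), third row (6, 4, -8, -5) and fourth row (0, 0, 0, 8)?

Expand along row 4 (it has 3 zeros):
  + (8) · M_44   where M_44 = det([-9 7 -5; 0 -7 -1; 6 4 -8]) = -792
det = (+1)·(8)·(-792) = -6336

-6336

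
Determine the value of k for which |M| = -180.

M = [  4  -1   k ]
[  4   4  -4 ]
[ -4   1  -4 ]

Expanding along the row containing k, det(M) is linear in k: det(M) = (20)·k + (-80).
Set (20)·k + (-80) = -180  ⇒  (20)·k = -100  ⇒  k = -5.

k = -5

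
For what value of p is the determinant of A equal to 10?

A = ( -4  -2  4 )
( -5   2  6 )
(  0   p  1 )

p = 7

Expanding along the row containing p, det(A) is linear in p: det(A) = (4)·p + (-18).
Set (4)·p + (-18) = 10  ⇒  (4)·p = 28  ⇒  p = 7.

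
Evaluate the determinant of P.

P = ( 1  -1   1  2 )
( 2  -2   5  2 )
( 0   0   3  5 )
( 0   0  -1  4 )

0

P is block upper-triangular with a 2×2 block and a 2×2 block on the diagonal, so its determinant equals the product of the determinants of the diagonal blocks.
det of the 2×2 block = 0
det of the 2×2 block = 17
det = (0)·(17) = 0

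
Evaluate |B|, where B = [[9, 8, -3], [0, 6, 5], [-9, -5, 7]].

Expand along row 2:
  + 6 · |9 -3; -9 7| = 6·(63 − 27) = 216
  − 5 · |9 8; -9 -5| = −5·(-45 − (-72)) = -135
Sum: (216) + (-135) = 81

det(B) = 81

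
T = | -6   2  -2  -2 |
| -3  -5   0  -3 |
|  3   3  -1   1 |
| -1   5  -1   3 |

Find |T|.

The determinant is -80.

Expand along row 2 (it has 1 zero):
  − (-3) · M_21   where M_21 = det([2 -2 -2; 3 -1 1; 5 -1 3]) = 0
  + (-5) · M_22   where M_22 = det([-6 -2 -2; 3 -1 1; -1 -1 3]) = 40
  + (-3) · M_24   where M_24 = det([-6 2 -2; 3 3 -1; -1 5 -1]) = -40
det = (-1)·(-3)·(0) + (+1)·(-5)·(40) + (+1)·(-3)·(-40) = -80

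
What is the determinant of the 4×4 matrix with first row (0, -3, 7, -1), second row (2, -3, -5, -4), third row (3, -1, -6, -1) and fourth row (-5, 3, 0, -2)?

Expand along row 1 (it has 1 zero):
  − (-3) · M_12   where M_12 = det([2 -5 -4; 3 -6 -1; -5 0 -2]) = 89
  + (7) · M_13   where M_13 = det([2 -3 -4; 3 -1 -1; -5 3 -2]) = -39
  − (-1) · M_14   where M_14 = det([2 -3 -5; 3 -1 -6; -5 3 0]) = -74
det = (-1)·(-3)·(89) + (+1)·(7)·(-39) + (-1)·(-1)·(-74) = -80

The determinant is -80.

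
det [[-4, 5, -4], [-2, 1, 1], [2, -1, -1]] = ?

Expand along row 1:
  + (-4) · |1 1; -1 -1| = (-4)·(-1 − (-1)) = 0
  − 5 · |-2 1; 2 -1| = −5·(2 − 2) = 0
  + (-4) · |-2 1; 2 -1| = (-4)·(2 − 2) = 0
Sum: (0) + (0) + (0) = 0

0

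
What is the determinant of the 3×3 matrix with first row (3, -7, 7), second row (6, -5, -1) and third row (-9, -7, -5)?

The determinant is -828.

Expand along column 1:
  + 3 · |-5 -1; -7 -5| = 3·(25 − 7) = 54
  − 6 · |-7 7; -7 -5| = −6·(35 − (-49)) = -504
  + (-9) · |-7 7; -5 -1| = (-9)·(7 − (-35)) = -378
Sum: (54) + (-504) + (-378) = -828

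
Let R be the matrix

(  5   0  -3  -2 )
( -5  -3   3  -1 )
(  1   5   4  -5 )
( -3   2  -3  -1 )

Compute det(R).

Expand along row 1 (it has 1 zero):
  + (5) · M_11   where M_11 = det([-3 3 -1; 5 4 -5; 2 -3 -1]) = 65
  + (-3) · M_13   where M_13 = det([-5 -3 -1; 1 5 -5; -3 2 -1]) = -90
  − (-2) · M_14   where M_14 = det([-5 -3 3; 1 5 4; -3 2 -3]) = 193
det = (+1)·(5)·(65) + (+1)·(-3)·(-90) + (-1)·(-2)·(193) = 981

The determinant is 981.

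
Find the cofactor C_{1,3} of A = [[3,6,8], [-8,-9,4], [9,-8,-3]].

145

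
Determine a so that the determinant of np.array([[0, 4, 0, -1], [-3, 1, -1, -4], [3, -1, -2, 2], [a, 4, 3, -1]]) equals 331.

a = 7

Expanding along the column containing a, det(B) is linear in a: det(B) = (37)·a + (72).
Set (37)·a + (72) = 331  ⇒  (37)·a = 259  ⇒  a = 7.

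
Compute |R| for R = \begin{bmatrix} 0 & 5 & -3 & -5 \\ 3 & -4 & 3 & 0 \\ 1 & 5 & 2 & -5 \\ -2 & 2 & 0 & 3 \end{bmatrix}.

det(R) = -136

Expand along row 1 (it has 1 zero):
  − (5) · M_12   where M_12 = det([3 3 0; 1 2 -5; -2 0 3]) = 39
  + (-3) · M_13   where M_13 = det([3 -4 0; 1 5 -5; -2 2 3]) = 47
  − (-5) · M_14   where M_14 = det([3 -4 3; 1 5 2; -2 2 0]) = 40
det = (-1)·(5)·(39) + (+1)·(-3)·(47) + (-1)·(-5)·(40) = -136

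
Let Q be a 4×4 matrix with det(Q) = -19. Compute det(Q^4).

130321

det(Q^4) = (det Q)^4 = (-19)^4 = 130321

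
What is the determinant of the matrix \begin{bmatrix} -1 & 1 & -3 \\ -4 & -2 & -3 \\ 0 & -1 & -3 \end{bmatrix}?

The determinant is -27.

Expand along column 1:
  + (-1) · |-2 -3; -1 -3| = (-1)·(6 − 3) = -3
  − (-4) · |1 -3; -1 -3| = −(-4)·(-3 − 3) = -24
Sum: (-3) + (-24) = -27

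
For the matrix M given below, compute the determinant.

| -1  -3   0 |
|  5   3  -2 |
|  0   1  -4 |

Expand along row 1:
  + (-1) · |3 -2; 1 -4| = (-1)·(-12 − (-2)) = 10
  − (-3) · |5 -2; 0 -4| = −(-3)·(-20 − 0) = -60
Sum: (10) + (-60) = -50

-50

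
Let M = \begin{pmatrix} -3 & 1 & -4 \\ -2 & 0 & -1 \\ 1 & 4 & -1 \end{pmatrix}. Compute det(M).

Expand along column 2:
  − 1 · |-2 -1; 1 -1| = −1·(2 − (-1)) = -3
  − 4 · |-3 -4; -2 -1| = −4·(3 − 8) = 20
Sum: (-3) + (20) = 17

17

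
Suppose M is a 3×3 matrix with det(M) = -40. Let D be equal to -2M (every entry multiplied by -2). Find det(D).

The determinant is 320.

For a 3×3 matrix, det(-2M) = (-2)^3·det(M) = -8·det(M).
det(D) = (-8)·(-40) = 320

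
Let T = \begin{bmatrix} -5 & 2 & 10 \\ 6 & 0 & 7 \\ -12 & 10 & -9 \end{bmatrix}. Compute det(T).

Expand along column 2:
  − 2 · |6 7; -12 -9| = −2·(-54 − (-84)) = -60
  − 10 · |-5 10; 6 7| = −10·(-35 − 60) = 950
Sum: (-60) + (950) = 890

|T| = 890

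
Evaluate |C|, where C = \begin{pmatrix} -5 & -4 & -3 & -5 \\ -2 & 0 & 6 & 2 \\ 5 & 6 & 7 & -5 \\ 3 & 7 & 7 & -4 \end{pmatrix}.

|C| = 1120

Expand along row 2 (it has 1 zero):
  − (-2) · M_21   where M_21 = det([-4 -3 -5; 6 7 -5; 7 7 -4]) = 40
  − (6) · M_23   where M_23 = det([-5 -4 -5; 5 6 -5; 3 7 -4]) = -160
  + (2) · M_24   where M_24 = det([-5 -4 -3; 5 6 7; 3 7 7]) = 40
det = (-1)·(-2)·(40) + (-1)·(6)·(-160) + (+1)·(2)·(40) = 1120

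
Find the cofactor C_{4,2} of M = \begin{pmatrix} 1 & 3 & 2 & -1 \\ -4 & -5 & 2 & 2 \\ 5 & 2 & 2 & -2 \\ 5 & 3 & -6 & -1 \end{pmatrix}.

Delete row 4 and column 2; the remaining 3×3 submatrix is [1 2 -1; -4 2 2; 5 2 -2].
Its determinant is 14.
The cofactor carries sign (−1)^(4+2) = +1, so C_{4,2} = +(14) = 14.

The cofactor is 14.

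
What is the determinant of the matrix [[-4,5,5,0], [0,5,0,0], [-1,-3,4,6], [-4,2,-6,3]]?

The determinant is -1485.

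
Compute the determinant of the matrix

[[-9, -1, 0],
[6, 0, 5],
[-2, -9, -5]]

The determinant is -425.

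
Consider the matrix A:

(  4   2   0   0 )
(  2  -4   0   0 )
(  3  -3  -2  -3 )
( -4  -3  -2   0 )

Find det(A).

A is block lower-triangular with a 2×2 block and a 2×2 block on the diagonal, so its determinant equals the product of the determinants of the diagonal blocks.
det of the 2×2 block = -20
det of the 2×2 block = -6
det = (-20)·(-6) = 120

det(A) = 120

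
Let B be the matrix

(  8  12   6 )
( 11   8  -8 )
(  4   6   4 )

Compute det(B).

Expand along column 1:
  + 8 · |8 -8; 6 4| = 8·(32 − (-48)) = 640
  − 11 · |12 6; 6 4| = −11·(48 − 36) = -132
  + 4 · |12 6; 8 -8| = 4·(-96 − 48) = -576
Sum: (640) + (-132) + (-576) = -68

det(B) = -68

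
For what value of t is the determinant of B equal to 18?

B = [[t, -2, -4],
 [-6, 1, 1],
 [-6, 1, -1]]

Expanding along the row containing t, det(B) is linear in t: det(B) = (-2)·t + (24).
Set (-2)·t + (24) = 18  ⇒  (-2)·t = -6  ⇒  t = 3.

3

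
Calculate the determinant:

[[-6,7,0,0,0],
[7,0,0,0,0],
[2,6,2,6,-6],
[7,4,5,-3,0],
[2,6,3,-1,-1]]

The matrix is block lower-triangular with a 2×2 block and a 3×3 block on the diagonal, so its determinant equals the product of the determinants of the diagonal blocks.
det of the 2×2 block = -49
det of the 3×3 block = 12
det = (-49)·(12) = -588

-588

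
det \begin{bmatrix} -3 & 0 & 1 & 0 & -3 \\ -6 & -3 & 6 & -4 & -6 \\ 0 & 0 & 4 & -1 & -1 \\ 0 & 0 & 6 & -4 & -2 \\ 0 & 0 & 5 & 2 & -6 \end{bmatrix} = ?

The matrix is block upper-triangular with a 2×2 block and a 3×3 block on the diagonal, so its determinant equals the product of the determinants of the diagonal blocks.
det of the 2×2 block = 9
det of the 3×3 block = 54
det = (9)·(54) = 486

486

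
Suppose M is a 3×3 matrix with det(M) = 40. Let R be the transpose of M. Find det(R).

det(Mᵀ) = det(M).
det(R) = (1)·(40) = 40

|R| = 40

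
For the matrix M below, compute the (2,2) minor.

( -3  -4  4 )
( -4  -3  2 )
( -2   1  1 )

Delete row 2 and column 2; the remaining 2×2 submatrix is [-3 4; -2 1].
Its determinant is (-3)·1 − 4·(-2) = 5.

5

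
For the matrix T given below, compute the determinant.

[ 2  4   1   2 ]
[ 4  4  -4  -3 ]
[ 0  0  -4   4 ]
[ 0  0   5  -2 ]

T is block upper-triangular with a 2×2 block and a 2×2 block on the diagonal, so its determinant equals the product of the determinants of the diagonal blocks.
det of the 2×2 block = -8
det of the 2×2 block = -12
det = (-8)·(-12) = 96

96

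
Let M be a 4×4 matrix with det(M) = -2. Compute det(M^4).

16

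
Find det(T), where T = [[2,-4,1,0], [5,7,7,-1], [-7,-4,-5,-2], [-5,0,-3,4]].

Expand along row 1 (it has 1 zero):
  + (2) · M_11   where M_11 = det([7 7 -1; -4 -5 -2; 0 -3 4]) = -82
  − (-4) · M_12   where M_12 = det([5 7 -1; -7 -5 -2; -5 -3 4]) = 140
  + (1) · M_13   where M_13 = det([5 7 -1; -7 -4 -2; -5 0 4]) = 206
det = (+1)·(2)·(-82) + (-1)·(-4)·(140) + (+1)·(1)·(206) = 602

602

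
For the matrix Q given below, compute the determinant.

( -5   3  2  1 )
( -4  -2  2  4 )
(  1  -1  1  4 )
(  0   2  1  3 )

|Q| = 32

Expand along row 4 (it has 1 zero):
  + (2) · M_42   where M_42 = det([-5 2 1; -4 2 4; 1 1 4]) = 14
  − (1) · M_43   where M_43 = det([-5 3 1; -4 -2 4; 1 -1 4]) = 86
  + (3) · M_44   where M_44 = det([-5 3 2; -4 -2 2; 1 -1 1]) = 30
det = (+1)·(2)·(14) + (-1)·(1)·(86) + (+1)·(3)·(30) = 32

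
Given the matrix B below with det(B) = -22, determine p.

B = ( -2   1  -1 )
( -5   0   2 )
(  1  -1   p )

p = -3

Expanding along the column containing p, det(B) is linear in p: det(B) = (5)·p + (-7).
Set (5)·p + (-7) = -22  ⇒  (5)·p = -15  ⇒  p = -3.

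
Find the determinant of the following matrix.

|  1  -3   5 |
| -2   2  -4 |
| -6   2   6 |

Expand along row 1:
  + 1 · |2 -4; 2 6| = 1·(12 − (-8)) = 20
  − (-3) · |-2 -4; -6 6| = −(-3)·(-12 − 24) = -108
  + 5 · |-2 2; -6 2| = 5·(-4 − (-12)) = 40
Sum: (20) + (-108) + (40) = -48

-48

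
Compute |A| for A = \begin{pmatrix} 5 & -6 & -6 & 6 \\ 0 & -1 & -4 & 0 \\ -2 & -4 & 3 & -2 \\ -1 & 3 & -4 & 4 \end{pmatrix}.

The determinant is -706.

Expand along row 2 (it has 2 zeros):
  + (-1) · M_22   where M_22 = det([5 -6 6; -2 3 -2; -1 -4 4]) = 26
  − (-4) · M_23   where M_23 = det([5 -6 6; -2 -4 -2; -1 3 4]) = -170
det = (+1)·(-1)·(26) + (-1)·(-4)·(-170) = -706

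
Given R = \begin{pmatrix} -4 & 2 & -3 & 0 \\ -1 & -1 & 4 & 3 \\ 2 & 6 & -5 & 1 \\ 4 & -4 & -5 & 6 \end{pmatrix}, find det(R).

Expand along row 1 (it has 1 zero):
  + (-4) · M_11   where M_11 = det([-1 4 3; 6 -5 1; -4 -5 6]) = -285
  − (2) · M_12   where M_12 = det([-1 4 3; 2 -5 1; 4 -5 6]) = 23
  + (-3) · M_13   where M_13 = det([-1 -1 3; 2 6 1; 4 -4 6]) = -128
det = (+1)·(-4)·(-285) + (-1)·(2)·(23) + (+1)·(-3)·(-128) = 1478

1478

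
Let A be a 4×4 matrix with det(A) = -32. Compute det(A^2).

det(A^2) = (det A)^2 = (-32)^2 = 1024

The determinant is 1024.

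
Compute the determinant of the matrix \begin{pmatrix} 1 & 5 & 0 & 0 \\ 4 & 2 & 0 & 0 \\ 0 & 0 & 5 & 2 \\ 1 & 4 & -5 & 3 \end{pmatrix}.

-450

The matrix is block lower-triangular with a 2×2 block and a 2×2 block on the diagonal, so its determinant equals the product of the determinants of the diagonal blocks.
det of the 2×2 block = -18
det of the 2×2 block = 25
det = (-18)·(25) = -450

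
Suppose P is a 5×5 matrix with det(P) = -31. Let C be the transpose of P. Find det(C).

det(C) = -31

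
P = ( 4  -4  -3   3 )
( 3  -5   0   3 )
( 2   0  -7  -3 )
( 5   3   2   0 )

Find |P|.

Expand along row 2 (it has 1 zero):
  − (3) · M_21   where M_21 = det([-4 -3 3; 0 -7 -3; 3 2 0]) = 66
  + (-5) · M_22   where M_22 = det([4 -3 3; 2 -7 -3; 5 2 0]) = 186
  + (3) · M_24   where M_24 = det([4 -4 -3; 2 0 -7; 5 3 2]) = 222
det = (-1)·(3)·(66) + (+1)·(-5)·(186) + (+1)·(3)·(222) = -462

The determinant is -462.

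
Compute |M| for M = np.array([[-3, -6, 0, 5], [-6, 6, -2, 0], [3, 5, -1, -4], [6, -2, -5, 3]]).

Expand along row 1 (it has 1 zero):
  + (-3) · M_11   where M_11 = det([6 -2 0; 5 -1 -4; -2 -5 3]) = -124
  − (-6) · M_12   where M_12 = det([-6 -2 0; 3 -1 -4; 6 -5 3]) = 204
  − (5) · M_14   where M_14 = det([-6 6 -2; 3 5 -1; 6 -2 -5]) = 288
det = (+1)·(-3)·(-124) + (-1)·(-6)·(204) + (-1)·(5)·(288) = 156

det(M) = 156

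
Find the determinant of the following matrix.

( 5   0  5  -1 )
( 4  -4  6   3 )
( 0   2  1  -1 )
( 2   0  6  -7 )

Expand along column 2 (it has 2 zeros):
  + (-4) · M_22   where M_22 = det([5 5 -1; 0 1 -1; 2 6 -7]) = -13
  − (2) · M_32   where M_32 = det([5 5 -1; 4 6 3; 2 6 -7]) = -142
det = (+1)·(-4)·(-13) + (-1)·(2)·(-142) = 336

336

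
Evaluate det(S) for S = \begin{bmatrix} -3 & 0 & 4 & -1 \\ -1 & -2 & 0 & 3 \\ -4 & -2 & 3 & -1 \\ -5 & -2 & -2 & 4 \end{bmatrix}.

The determinant is -146.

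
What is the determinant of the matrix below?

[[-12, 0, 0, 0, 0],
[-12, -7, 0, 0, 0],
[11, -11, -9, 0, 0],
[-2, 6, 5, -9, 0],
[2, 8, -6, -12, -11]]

The matrix is lower triangular, so the determinant is the product of the diagonal entries:
det = (-12) · (-7) · (-9) · (-9) · (-11) = -74844

The determinant is -74844.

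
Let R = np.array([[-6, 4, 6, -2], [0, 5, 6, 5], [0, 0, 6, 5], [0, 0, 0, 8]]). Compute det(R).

-1440

R is upper triangular, so det(R) is the product of the diagonal entries:
det = (-6) · (5) · (6) · (8) = -1440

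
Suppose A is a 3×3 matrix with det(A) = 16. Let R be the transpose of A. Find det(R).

det(Aᵀ) = det(A).
det(R) = (1)·(16) = 16

16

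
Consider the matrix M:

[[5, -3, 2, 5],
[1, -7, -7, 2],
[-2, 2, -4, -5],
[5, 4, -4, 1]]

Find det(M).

Expand along row 1:
  + (5) · M_11   where M_11 = det([-7 -7 2; 2 -4 -5; 4 -4 1]) = 338
  − (-3) · M_12   where M_12 = det([1 -7 2; -2 -4 -5; 5 -4 1]) = 193
  + (2) · M_13   where M_13 = det([1 -7 2; -2 2 -5; 5 4 1]) = 147
  − (5) · M_14   where M_14 = det([1 -7 -7; -2 2 -4; 5 4 -4]) = 330
det = (+1)·(5)·(338) + (-1)·(-3)·(193) + (+1)·(2)·(147) + (-1)·(5)·(330) = 913

The determinant is 913.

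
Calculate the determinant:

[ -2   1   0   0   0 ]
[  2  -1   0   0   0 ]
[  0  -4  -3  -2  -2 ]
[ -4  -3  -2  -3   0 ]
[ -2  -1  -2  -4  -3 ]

The matrix is block lower-triangular with a 2×2 block and a 3×3 block on the diagonal, so its determinant equals the product of the determinants of the diagonal blocks.
det of the 2×2 block = 0
det of the 3×3 block = -19
det = (0)·(-19) = 0

0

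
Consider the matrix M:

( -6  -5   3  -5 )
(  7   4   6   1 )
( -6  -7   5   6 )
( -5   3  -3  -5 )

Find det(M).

Expand along row 1:
  + (-6) · M_11   where M_11 = det([4 6 1; -7 5 6; 3 -3 -5]) = -124
  − (-5) · M_12   where M_12 = det([7 6 1; -6 5 6; -5 -3 -5]) = -366
  + (3) · M_13   where M_13 = det([7 4 1; -6 -7 6; -5 3 -5]) = -174
  − (-5) · M_14   where M_14 = det([7 4 6; -6 -7 5; -5 3 -3]) = -448
det = (+1)·(-6)·(-124) + (-1)·(-5)·(-366) + (+1)·(3)·(-174) + (-1)·(-5)·(-448) = -3848

-3848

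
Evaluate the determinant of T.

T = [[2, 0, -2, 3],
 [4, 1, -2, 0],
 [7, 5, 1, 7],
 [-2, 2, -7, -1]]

Expand along row 1 (it has 1 zero):
  + (2) · M_11   where M_11 = det([1 -2 0; 5 1 7; 2 -7 -1]) = 10
  + (-2) · M_13   where M_13 = det([4 1 0; 7 5 7; -2 2 -1]) = -83
  − (3) · M_14   where M_14 = det([4 1 -2; 7 5 1; -2 2 -7]) = -149
det = (+1)·(2)·(10) + (+1)·(-2)·(-83) + (-1)·(3)·(-149) = 633

det(T) = 633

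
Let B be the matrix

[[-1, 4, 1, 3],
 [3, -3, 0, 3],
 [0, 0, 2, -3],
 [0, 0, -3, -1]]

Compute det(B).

det(B) = 99

B is block upper-triangular with a 2×2 block and a 2×2 block on the diagonal, so its determinant equals the product of the determinants of the diagonal blocks.
det of the 2×2 block = -9
det of the 2×2 block = -11
det = (-9)·(-11) = 99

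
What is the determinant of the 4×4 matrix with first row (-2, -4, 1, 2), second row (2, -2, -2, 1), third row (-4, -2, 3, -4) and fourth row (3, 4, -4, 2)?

-130

Expand along row 1:
  + (-2) · M_11   where M_11 = det([-2 -2 1; -2 3 -4; 4 -4 2]) = 40
  − (-4) · M_12   where M_12 = det([2 -2 1; -4 3 -4; 3 -4 2]) = -5
  + (1) · M_13   where M_13 = det([2 -2 1; -4 -2 -4; 3 4 2]) = 22
  − (2) · M_14   where M_14 = det([2 -2 -2; -4 -2 3; 3 4 -4]) = 26
det = (+1)·(-2)·(40) + (-1)·(-4)·(-5) + (+1)·(1)·(22) + (-1)·(2)·(26) = -130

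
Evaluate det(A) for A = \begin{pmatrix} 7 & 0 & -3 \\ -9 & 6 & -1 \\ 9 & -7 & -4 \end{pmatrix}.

Expand along column 2:
  + 6 · |7 -3; 9 -4| = 6·(-28 − (-27)) = -6
  − (-7) · |7 -3; -9 -1| = −(-7)·(-7 − 27) = -238
Sum: (-6) + (-238) = -244

-244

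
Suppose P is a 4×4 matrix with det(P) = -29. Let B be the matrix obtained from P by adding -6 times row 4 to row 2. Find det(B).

Adding a multiple of one row to another leaves the determinant unchanged.
det(B) = (1)·(-29) = -29

-29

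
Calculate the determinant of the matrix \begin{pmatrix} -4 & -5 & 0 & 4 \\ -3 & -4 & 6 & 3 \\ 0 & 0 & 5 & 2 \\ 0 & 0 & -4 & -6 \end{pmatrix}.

-22

The matrix is block upper-triangular with a 2×2 block and a 2×2 block on the diagonal, so its determinant equals the product of the determinants of the diagonal blocks.
det of the 2×2 block = 1
det of the 2×2 block = -22
det = (1)·(-22) = -22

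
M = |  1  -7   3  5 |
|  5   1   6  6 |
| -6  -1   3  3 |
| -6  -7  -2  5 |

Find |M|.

1981

Expand along row 1:
  + (1) · M_11   where M_11 = det([1 6 6; -1 3 3; -7 -2 5]) = 63
  − (-7) · M_12   where M_12 = det([5 6 6; -6 3 3; -6 -2 5]) = 357
  + (3) · M_13   where M_13 = det([5 1 6; -6 -1 3; -6 -7 5]) = 308
  − (5) · M_14   where M_14 = det([5 1 6; -6 -1 3; -6 -7 -2]) = 301
det = (+1)·(1)·(63) + (-1)·(-7)·(357) + (+1)·(3)·(308) + (-1)·(5)·(301) = 1981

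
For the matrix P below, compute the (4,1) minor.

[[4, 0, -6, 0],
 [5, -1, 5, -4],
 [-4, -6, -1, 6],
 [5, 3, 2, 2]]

Delete row 4 and column 1; the remaining 3×3 submatrix is [0 -6 0; -1 5 -4; -6 -1 6].
Its determinant is -180.

-180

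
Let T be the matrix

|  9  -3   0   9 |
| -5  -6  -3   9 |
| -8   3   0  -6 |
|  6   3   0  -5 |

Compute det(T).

Expand along column 3 (it has 3 zeros):
  − (-3) · M_23   where M_23 = det([9 -3 9; -8 3 -6; 6 3 -5]) = -123
det = (-1)·(-3)·(-123) = -369

|T| = -369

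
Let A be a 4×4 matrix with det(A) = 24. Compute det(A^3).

13824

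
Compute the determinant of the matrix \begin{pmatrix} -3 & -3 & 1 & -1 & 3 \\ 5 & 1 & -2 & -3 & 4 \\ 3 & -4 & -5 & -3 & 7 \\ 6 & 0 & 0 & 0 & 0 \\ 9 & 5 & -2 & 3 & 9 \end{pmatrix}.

Expand along row 4 (it has 4 zeros):
  − (6) · M_41   where M_41 = det([-3 1 -1 3; 1 -2 -3 4; -4 -5 -3 7; 5 -2 3 9]) = 875
det = (-1)·(6)·(875) = -5250

-5250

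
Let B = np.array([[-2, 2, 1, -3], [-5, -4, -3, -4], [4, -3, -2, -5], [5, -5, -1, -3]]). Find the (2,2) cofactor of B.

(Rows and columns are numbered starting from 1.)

Delete row 2 and column 2; the remaining 3×3 submatrix is [-2 1 -3; 4 -2 -5; 5 -1 -3].
Its determinant is -33.
The cofactor carries sign (−1)^(2+2) = +1, so C_{2,2} = +(-33) = -33.

The cofactor is -33.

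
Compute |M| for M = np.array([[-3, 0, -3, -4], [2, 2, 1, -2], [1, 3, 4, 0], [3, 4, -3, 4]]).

|M| = -388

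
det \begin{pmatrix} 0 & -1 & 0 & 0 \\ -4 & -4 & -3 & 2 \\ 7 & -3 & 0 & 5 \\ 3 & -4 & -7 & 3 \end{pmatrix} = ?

Expand along row 1 (it has 3 zeros):
  − (-1) · M_12   where M_12 = det([-4 -3 2; 7 0 5; 3 -7 3]) = -220
det = (-1)·(-1)·(-220) = -220

-220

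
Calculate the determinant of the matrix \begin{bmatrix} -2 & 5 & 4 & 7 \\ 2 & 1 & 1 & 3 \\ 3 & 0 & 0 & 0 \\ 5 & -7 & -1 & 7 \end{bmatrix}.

Expand along row 3 (it has 3 zeros):
  + (3) · M_31   where M_31 = det([5 4 7; 1 1 3; -7 -1 7]) = -20
det = (+1)·(3)·(-20) = -60

The determinant is -60.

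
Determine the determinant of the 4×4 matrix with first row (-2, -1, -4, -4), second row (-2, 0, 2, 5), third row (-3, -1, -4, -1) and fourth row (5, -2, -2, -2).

Expand along row 2 (it has 1 zero):
  − (-2) · M_21   where M_21 = det([-1 -4 -4; -1 -4 -1; -2 -2 -2]) = 18
  − (2) · M_23   where M_23 = det([-2 -1 -4; -3 -1 -1; 5 -2 -2]) = -33
  + (5) · M_24   where M_24 = det([-2 -1 -4; -3 -1 -4; 5 -2 -2]) = -6
det = (-1)·(-2)·(18) + (-1)·(2)·(-33) + (+1)·(5)·(-6) = 72

72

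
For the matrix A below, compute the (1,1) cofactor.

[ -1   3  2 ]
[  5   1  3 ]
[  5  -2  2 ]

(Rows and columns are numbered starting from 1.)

Delete row 1 and column 1; the remaining 2×2 submatrix is [1 3; -2 2].
Its determinant is 1·2 − 3·(-2) = 8.
The cofactor carries sign (−1)^(1+1) = +1, so C_{1,1} = +(8) = 8.

The cofactor is 8.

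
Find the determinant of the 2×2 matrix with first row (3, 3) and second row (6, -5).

-33

det = 3·(-5) − 3·6 = -15 − 18 = -33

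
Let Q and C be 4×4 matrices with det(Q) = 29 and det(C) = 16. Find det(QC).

det(QC) = det(Q)·det(C) = (29)·(16) = 464

|QC| = 464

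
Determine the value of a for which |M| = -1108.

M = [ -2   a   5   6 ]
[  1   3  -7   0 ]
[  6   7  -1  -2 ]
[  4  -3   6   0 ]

Expanding along the column containing a, det(M) is linear in a: det(M) = (-68)·a + (-1584).
Set (-68)·a + (-1584) = -1108  ⇒  (-68)·a = 476  ⇒  a = -7.

-7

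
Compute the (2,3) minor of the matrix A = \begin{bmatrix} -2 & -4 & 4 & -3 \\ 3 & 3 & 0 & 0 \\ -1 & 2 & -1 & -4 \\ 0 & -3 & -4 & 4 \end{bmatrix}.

-17

Delete row 2 and column 3; the remaining 3×3 submatrix is [-2 -4 -3; -1 2 -4; 0 -3 4].
Its determinant is -17.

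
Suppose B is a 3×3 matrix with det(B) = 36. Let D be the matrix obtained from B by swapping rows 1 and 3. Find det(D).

Swapping two rows multiplies the determinant by −1.
det(D) = (-1)·(36) = -36

det(D) = -36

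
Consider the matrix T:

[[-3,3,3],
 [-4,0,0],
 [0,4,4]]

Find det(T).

The determinant is 0.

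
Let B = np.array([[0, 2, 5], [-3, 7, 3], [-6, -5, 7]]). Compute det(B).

Expand along column 1:
  − (-3) · |2 5; -5 7| = −(-3)·(14 − (-25)) = 117
  + (-6) · |2 5; 7 3| = (-6)·(6 − 35) = 174
Sum: (117) + (174) = 291

|B| = 291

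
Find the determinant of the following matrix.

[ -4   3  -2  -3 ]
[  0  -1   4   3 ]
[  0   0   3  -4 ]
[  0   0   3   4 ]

The matrix is block upper-triangular with a 2×2 block and a 2×2 block on the diagonal, so its determinant equals the product of the determinants of the diagonal blocks.
det of the 2×2 block = 4
det of the 2×2 block = 24
det = (4)·(24) = 96

96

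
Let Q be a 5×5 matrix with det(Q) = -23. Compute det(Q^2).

det(Q^2) = (det Q)^2 = (-23)^2 = 529

529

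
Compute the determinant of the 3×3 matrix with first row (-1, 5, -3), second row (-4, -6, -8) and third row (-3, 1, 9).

The determinant is 412.

Expand along column 1:
  + (-1) · |-6 -8; 1 9| = (-1)·(-54 − (-8)) = 46
  − (-4) · |5 -3; 1 9| = −(-4)·(45 − (-3)) = 192
  + (-3) · |5 -3; -6 -8| = (-3)·(-40 − 18) = 174
Sum: (46) + (192) + (174) = 412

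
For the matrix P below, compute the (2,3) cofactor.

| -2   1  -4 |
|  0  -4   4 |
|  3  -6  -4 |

Delete row 2 and column 3; the remaining 2×2 submatrix is [-2 1; 3 -6].
Its determinant is (-2)·(-6) − 1·3 = 9.
The cofactor carries sign (−1)^(2+3) = −1, so C_{2,3} = −(9) = -9.

-9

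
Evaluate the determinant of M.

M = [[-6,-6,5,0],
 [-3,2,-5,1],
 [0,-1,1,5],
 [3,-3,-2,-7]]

The determinant is -1413.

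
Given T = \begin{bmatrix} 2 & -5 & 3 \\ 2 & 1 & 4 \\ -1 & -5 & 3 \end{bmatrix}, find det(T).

Expand along row 1:
  + 2 · |1 4; -5 3| = 2·(3 − (-20)) = 46
  − (-5) · |2 4; -1 3| = −(-5)·(6 − (-4)) = 50
  + 3 · |2 1; -1 -5| = 3·(-10 − (-1)) = -27
Sum: (46) + (50) + (-27) = 69

det(T) = 69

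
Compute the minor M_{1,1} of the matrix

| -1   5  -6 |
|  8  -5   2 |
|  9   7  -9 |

31

Delete row 1 and column 1; the remaining 2×2 submatrix is [-5 2; 7 -9].
Its determinant is (-5)·(-9) − 2·7 = 31.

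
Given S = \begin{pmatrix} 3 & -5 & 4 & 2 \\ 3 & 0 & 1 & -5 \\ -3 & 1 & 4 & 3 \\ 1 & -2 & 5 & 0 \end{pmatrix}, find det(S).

Expand along row 2 (it has 1 zero):
  − (3) · M_21   where M_21 = det([-5 4 2; 1 4 3; -2 5 0]) = 77
  − (1) · M_23   where M_23 = det([3 -5 2; -3 1 3; 1 -2 0]) = 13
  + (-5) · M_24   where M_24 = det([3 -5 4; -3 1 4; 1 -2 5]) = -36
det = (-1)·(3)·(77) + (-1)·(1)·(13) + (+1)·(-5)·(-36) = -64

-64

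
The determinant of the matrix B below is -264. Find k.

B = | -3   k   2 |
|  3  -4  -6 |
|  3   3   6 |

Expanding along the column containing k, det(B) is linear in k: det(B) = (-36)·k + (60).
Set (-36)·k + (60) = -264  ⇒  (-36)·k = -324  ⇒  k = 9.

k = 9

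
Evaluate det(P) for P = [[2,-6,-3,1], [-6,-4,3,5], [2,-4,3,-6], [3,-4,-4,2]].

Expand along row 1:
  + (2) · M_11   where M_11 = det([-4 3 5; -4 3 -6; -4 -4 2]) = 308
  − (-6) · M_12   where M_12 = det([-6 3 5; 2 3 -6; 3 -4 2]) = -43
  + (-3) · M_13   where M_13 = det([-6 -4 5; 2 -4 -6; 3 -4 2]) = 300
  − (1) · M_14   where M_14 = det([-6 -4 3; 2 -4 3; 3 -4 -4]) = -224
det = (+1)·(2)·(308) + (-1)·(-6)·(-43) + (+1)·(-3)·(300) + (-1)·(1)·(-224) = -318

-318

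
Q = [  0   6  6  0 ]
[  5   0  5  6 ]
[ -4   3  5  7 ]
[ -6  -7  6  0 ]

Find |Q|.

Expand along row 1 (it has 2 zeros):
  − (6) · M_12   where M_12 = det([5 5 6; -4 5 7; -6 6 0]) = -384
  + (6) · M_13   where M_13 = det([5 0 6; -4 3 7; -6 -7 0]) = 521
det = (-1)·(6)·(-384) + (+1)·(6)·(521) = 5430

5430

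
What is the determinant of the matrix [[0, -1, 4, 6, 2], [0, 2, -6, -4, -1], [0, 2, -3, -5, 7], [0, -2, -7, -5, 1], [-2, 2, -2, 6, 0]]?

Expand along column 1 (it has 4 zeros):
  + (-2) · M_51   where M_51 = det([-1 4 6 2; 2 -6 -4 -1; 2 -3 -5 7; -2 -7 -5 1]) = 808
det = (+1)·(-2)·(808) = -1616

-1616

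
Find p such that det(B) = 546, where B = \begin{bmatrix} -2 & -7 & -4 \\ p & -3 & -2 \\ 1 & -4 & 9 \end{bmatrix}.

6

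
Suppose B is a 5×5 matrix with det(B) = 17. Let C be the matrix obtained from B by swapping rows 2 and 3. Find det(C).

Swapping two rows multiplies the determinant by −1.
det(C) = (-1)·(17) = -17

The determinant is -17.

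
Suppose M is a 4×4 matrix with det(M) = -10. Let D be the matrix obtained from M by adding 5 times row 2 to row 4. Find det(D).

det(D) = -10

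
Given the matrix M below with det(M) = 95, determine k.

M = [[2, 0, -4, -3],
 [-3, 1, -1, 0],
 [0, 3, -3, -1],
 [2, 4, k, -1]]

Expanding along the row containing k, det(M) is linear in k: det(M) = (-25)·k + (-80).
Set (-25)·k + (-80) = 95  ⇒  (-25)·k = 175  ⇒  k = -7.

k = -7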